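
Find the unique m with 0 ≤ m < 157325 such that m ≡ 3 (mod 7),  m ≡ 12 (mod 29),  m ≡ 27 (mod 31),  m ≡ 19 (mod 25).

The moduli are pairwise coprime; N = 7·29·31·25 = 157325.
N/7 = 22475; 22475 ≡ 5 (mod 7); 5·3 ≡ 1, so inverse 3.
N/29 = 5425; 5425 ≡ 2 (mod 29); 2·15 ≡ 1, so inverse 15.
N/31 = 5075; 5075 ≡ 22 (mod 31); 22·24 ≡ 1, so inverse 24.
N/25 = 6293; 6293 ≡ 18 (mod 25); 18·7 ≡ 1, so inverse 7.
m ≡ 3·22475·3 + 12·5425·15 + 27·5075·24 + 19·6293·7 = 5304344.
5304344 mod 157325 = 112619.

112619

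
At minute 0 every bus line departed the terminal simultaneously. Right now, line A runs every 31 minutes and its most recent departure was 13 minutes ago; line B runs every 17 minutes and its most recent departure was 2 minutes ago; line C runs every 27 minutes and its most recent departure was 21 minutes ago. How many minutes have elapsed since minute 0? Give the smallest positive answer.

2586

Combine the congruences pairwise.
From t ≡ 13 (mod 31) write t = 13 + 31s. Substituting into t ≡ 2 (mod 17) gives 31s ≡ 6 (mod 17), and since 14⁻¹ ≡ 11 (mod 17), s ≡ 15. Hence t ≡ 13 + 31·15 = 478 (mod 527).
From t ≡ 478 (mod 527) write t = 478 + 527s. Substituting into t ≡ 21 (mod 27) gives 527s ≡ 2 (mod 27), and since 14⁻¹ ≡ 2 (mod 27), s ≡ 4. Hence t ≡ 478 + 527·4 = 2586 (mod 14229).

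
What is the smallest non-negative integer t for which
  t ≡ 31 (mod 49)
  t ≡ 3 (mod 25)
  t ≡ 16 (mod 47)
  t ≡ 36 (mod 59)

394628

From t ≡ 31 (mod 49) write t = 31 + 49s. Substituting into t ≡ 3 (mod 25) gives 49s ≡ 22 (mod 25), and since 24⁻¹ ≡ 24 (mod 25), s ≡ 3. Hence t ≡ 31 + 49·3 = 178 (mod 1225).
From t ≡ 178 (mod 1225) write t = 178 + 1225s. Substituting into t ≡ 16 (mod 47) gives 1225s ≡ 26 (mod 47), and since 3⁻¹ ≡ 16 (mod 47), s ≡ 40. Hence t ≡ 178 + 1225·40 = 49178 (mod 57575).
From t ≡ 49178 (mod 57575) write t = 49178 + 57575s. Substituting into t ≡ 36 (mod 59) gives 57575s ≡ 5 (mod 59), and since 50⁻¹ ≡ 13 (mod 59), s ≡ 6. Hence t ≡ 49178 + 57575·6 = 394628 (mod 3396925).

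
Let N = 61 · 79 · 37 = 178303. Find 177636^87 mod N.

121248

Mod 61: 177636 ≡ 4; by Fermat, exponent reduces to 87 mod 60 = 27; 4^27 ≡ 41 (mod 61).
Mod 79: 177636 ≡ 44; by Fermat, exponent reduces to 87 mod 78 = 9; 44^9 ≡ 62 (mod 79).
Mod 37: 177636 ≡ 36; by Fermat, exponent reduces to 87 mod 36 = 15; 36^15 ≡ 36 (mod 37).
Combine by CRT: x ≡ 41 (mod 61), x ≡ 62 (mod 79), x ≡ 36 (mod 37) ⇒ x ≡ 121248 (mod 178303).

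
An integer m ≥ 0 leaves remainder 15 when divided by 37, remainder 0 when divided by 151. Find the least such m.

755

From m ≡ 15 (mod 37) write m = 15 + 37t. Substituting into m ≡ 0 (mod 151) gives 37t ≡ 136 (mod 151), and since 37⁻¹ ≡ 49 (mod 151), t ≡ 20. Hence m ≡ 15 + 37·20 = 755 (mod 5587).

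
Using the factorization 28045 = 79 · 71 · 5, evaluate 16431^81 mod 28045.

1026

Mod 79: 16431 ≡ 78; by Fermat, exponent reduces to 81 mod 78 = 3; 78^3 ≡ 78 (mod 79).
Mod 71: 16431 ≡ 30; by Fermat, exponent reduces to 81 mod 70 = 11; 30^11 ≡ 32 (mod 71).
Mod 5: 16431 ≡ 1; by Fermat, exponent reduces to 81 mod 4 = 1; 1^1 ≡ 1 (mod 5).
Combine by CRT: x ≡ 78 (mod 79), x ≡ 32 (mod 71), x ≡ 1 (mod 5) ⇒ x ≡ 1026 (mod 28045).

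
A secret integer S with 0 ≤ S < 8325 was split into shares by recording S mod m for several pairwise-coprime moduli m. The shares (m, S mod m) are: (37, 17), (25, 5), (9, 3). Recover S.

The moduli are pairwise coprime; N = 37·25·9 = 8325.
N/37 = 225; 225 ≡ 3 (mod 37); 3·25 ≡ 1, so inverse 25.
N/25 = 333; 333 ≡ 8 (mod 25); 8·22 ≡ 1, so inverse 22.
N/9 = 925; 925 ≡ 7 (mod 9); 7·4 ≡ 1, so inverse 4.
S ≡ 17·225·25 + 5·333·22 + 3·925·4 = 143355.
143355 mod 8325 = 1830.

1830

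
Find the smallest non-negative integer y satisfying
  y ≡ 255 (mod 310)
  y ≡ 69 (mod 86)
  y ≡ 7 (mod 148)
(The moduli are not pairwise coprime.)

509275

gcd(310, 86) = 2 and 2 | (69 − 255), so the pair is consistent; merging gives y ≡ 2735 (mod 13330), where 13330 = lcm(310, 86).
gcd(13330, 148) = 2 and 2 | (7 − 2735), so the pair is consistent; merging gives y ≡ 509275 (mod 986420), where 986420 = lcm(13330, 148).
The solution is unique modulo lcm(310, 86, 148) = 986420.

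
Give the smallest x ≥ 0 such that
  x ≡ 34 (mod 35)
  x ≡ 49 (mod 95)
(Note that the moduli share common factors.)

524

gcd(35, 95) = 5 and 5 | (49 − 34), so the pair is consistent; merging gives x ≡ 524 (mod 665), where 665 = lcm(35, 95).
The solution is unique modulo lcm(35, 95) = 665.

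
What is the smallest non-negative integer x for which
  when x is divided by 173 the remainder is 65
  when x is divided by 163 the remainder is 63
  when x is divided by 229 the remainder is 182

1505857

From x ≡ 65 (mod 173) write x = 65 + 173t. Substituting into x ≡ 63 (mod 163) gives 173t ≡ 161 (mod 163), and since 10⁻¹ ≡ 49 (mod 163), t ≡ 65. Hence x ≡ 65 + 173·65 = 11310 (mod 28199).
From x ≡ 11310 (mod 28199) write x = 11310 + 28199t. Substituting into x ≡ 182 (mod 229) gives 28199t ≡ 93 (mod 229), and since 32⁻¹ ≡ 136 (mod 229), t ≡ 53. Hence x ≡ 11310 + 28199·53 = 1505857 (mod 6457571).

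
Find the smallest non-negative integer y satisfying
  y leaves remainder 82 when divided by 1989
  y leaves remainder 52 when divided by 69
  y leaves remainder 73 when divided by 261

73675

Combine the congruences pairwise.
gcd(1989, 69) = 3 and 3 | (52 − 82), so the pair is consistent; merging gives y ≡ 27928 (mod 45747), where 45747 = lcm(1989, 69).
gcd(45747, 261) = 9 and 9 | (73 − 27928), so the pair is consistent; merging gives y ≡ 73675 (mod 1326663), where 1326663 = lcm(45747, 261).
The solution is unique modulo lcm(1989, 69, 261) = 1326663.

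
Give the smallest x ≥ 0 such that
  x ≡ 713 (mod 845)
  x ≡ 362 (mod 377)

Combine the congruences pairwise.
gcd(845, 377) = 13 and 13 | (362 − 713), so the pair is consistent; merging gives x ≡ 18458 (mod 24505), where 24505 = lcm(845, 377).
The solution is unique modulo lcm(845, 377) = 24505.

18458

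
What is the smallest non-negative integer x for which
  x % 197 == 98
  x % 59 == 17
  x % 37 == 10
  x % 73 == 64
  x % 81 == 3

The moduli are pairwise coprime; N = 197·59·37·73·81 = 2542891563.
N/197 = 12908079; 12908079 ≡ 48 (mod 197); 48·78 ≡ 1, so inverse 78.
N/59 = 43099857; 43099857 ≡ 3 (mod 59); 3·20 ≡ 1, so inverse 20.
N/37 = 68726799; 68726799 ≡ 2 (mod 37); 2·19 ≡ 1, so inverse 19.
N/73 = 34834131; 34834131 ≡ 64 (mod 73); 64·8 ≡ 1, so inverse 8.
N/81 = 31393723; 31393723 ≡ 67 (mod 81); 67·52 ≡ 1, so inverse 52.
x ≡ 98·12908079·78 + 17·43099857·20 + 10·68726799·19 + 64·34834131·8 + 3·31393723·52 = 149113894926.
149113894926 mod 2542891563 = 1626184272.

1626184272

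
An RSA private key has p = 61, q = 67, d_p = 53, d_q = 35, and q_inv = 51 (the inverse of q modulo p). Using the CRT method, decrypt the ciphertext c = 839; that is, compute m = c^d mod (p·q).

m₁ = c^(d_p) mod p: c ≡ 46 (mod 61), and 46^53 mod 61 = 36.
m₂ = c^(d_q) mod q: c ≡ 35 (mod 67), and 35^35 mod 67 = 19.
h = q_inv·(m₁ − m₂) mod p = 51·(36 − 19) mod 61 = 13.
m = m₂ + h·q = 19 + 13·67 = 890.

890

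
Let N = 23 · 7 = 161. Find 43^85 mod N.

Mod 23: 43 ≡ 20; by Fermat, exponent reduces to 85 mod 22 = 19; 20^19 ≡ 17 (mod 23).
Mod 7: 43 ≡ 1; by Fermat, exponent reduces to 85 mod 6 = 1; 1^1 ≡ 1 (mod 7).
Combine by CRT: x ≡ 17 (mod 23), x ≡ 1 (mod 7) ⇒ x ≡ 155 (mod 161).

155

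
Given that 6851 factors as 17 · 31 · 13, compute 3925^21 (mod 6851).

3691

Mod 17: 3925 ≡ 15; by Fermat, exponent reduces to 21 mod 16 = 5; 15^5 ≡ 2 (mod 17).
Mod 31: 3925 ≡ 19; 19^21 ≡ 2 (mod 31).
Mod 13: 3925 ≡ 12; by Fermat, exponent reduces to 21 mod 12 = 9; 12^9 ≡ 12 (mod 13).
Combine by CRT: x ≡ 2 (mod 17), x ≡ 2 (mod 31), x ≡ 12 (mod 13) ⇒ x ≡ 3691 (mod 6851).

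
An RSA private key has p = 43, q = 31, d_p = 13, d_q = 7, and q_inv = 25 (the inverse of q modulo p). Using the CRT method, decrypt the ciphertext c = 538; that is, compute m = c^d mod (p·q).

m₁ = c^(d_p) mod p: c ≡ 22 (mod 43), and 22^13 mod 43 = 2.
m₂ = c^(d_q) mod q: c ≡ 11 (mod 31), and 11^7 mod 31 = 13.
h = q_inv·(m₁ − m₂) mod p = 25·(2 − 13) mod 43 = 26.
m = m₂ + h·q = 13 + 26·31 = 819.

819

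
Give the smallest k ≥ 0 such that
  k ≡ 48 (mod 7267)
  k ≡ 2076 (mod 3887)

138121

gcd(7267, 3887) = 169 and 169 | (2076 − 48), so the pair is consistent; merging gives k ≡ 138121 (mod 167141), where 167141 = lcm(7267, 3887).
The solution is unique modulo lcm(7267, 3887) = 167141.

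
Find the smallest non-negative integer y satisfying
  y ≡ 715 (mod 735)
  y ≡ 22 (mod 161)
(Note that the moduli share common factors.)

gcd(735, 161) = 7 and 7 | (22 − 715), so the pair is consistent; merging gives y ≡ 2920 (mod 16905), where 16905 = lcm(735, 161).
The solution is unique modulo lcm(735, 161) = 16905.

2920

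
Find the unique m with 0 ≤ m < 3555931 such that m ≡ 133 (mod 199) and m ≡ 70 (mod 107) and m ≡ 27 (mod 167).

Combine the congruences pairwise.
From m ≡ 133 (mod 199) write m = 133 + 199t. Substituting into m ≡ 70 (mod 107) gives 199t ≡ 44 (mod 107), and since 92⁻¹ ≡ 57 (mod 107), t ≡ 47. Hence m ≡ 133 + 199·47 = 9486 (mod 21293).
From m ≡ 9486 (mod 21293) write m = 9486 + 21293t. Substituting into m ≡ 27 (mod 167) gives 21293t ≡ 60 (mod 167), and since 84⁻¹ ≡ 2 (mod 167), t ≡ 120. Hence m ≡ 9486 + 21293·120 = 2564646 (mod 3555931).

2564646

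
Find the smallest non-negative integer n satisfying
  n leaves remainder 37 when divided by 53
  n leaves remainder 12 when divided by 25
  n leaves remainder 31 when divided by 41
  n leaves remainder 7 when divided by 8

66287

The moduli are pairwise coprime; M = 53·25·41·8 = 434600.
M/53 = 8200; 8200 ≡ 38 (mod 53); 38·7 ≡ 1, so inverse 7.
M/25 = 17384; 17384 ≡ 9 (mod 25); 9·14 ≡ 1, so inverse 14.
M/41 = 10600; 10600 ≡ 22 (mod 41); 22·28 ≡ 1, so inverse 28.
M/8 = 54325; 54325 ≡ 5 (mod 8); 5·5 ≡ 1, so inverse 5.
n ≡ 37·8200·7 + 12·17384·14 + 31·10600·28 + 7·54325·5 = 16146487.
16146487 mod 434600 = 66287.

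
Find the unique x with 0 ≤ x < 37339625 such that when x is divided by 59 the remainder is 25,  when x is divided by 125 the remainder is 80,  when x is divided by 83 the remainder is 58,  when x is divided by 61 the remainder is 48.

7796580

From x ≡ 25 (mod 59) write x = 25 + 59t. Substituting into x ≡ 80 (mod 125) gives 59t ≡ 55 (mod 125), and since 59⁻¹ ≡ 89 (mod 125), t ≡ 20. Hence x ≡ 25 + 59·20 = 1205 (mod 7375).
From x ≡ 1205 (mod 7375) write x = 1205 + 7375t. Substituting into x ≡ 58 (mod 83) gives 7375t ≡ 15 (mod 83), and since 71⁻¹ ≡ 76 (mod 83), t ≡ 61. Hence x ≡ 1205 + 7375·61 = 451080 (mod 612125).
From x ≡ 451080 (mod 612125) write x = 451080 + 612125t. Substituting into x ≡ 48 (mod 61) gives 612125t ≡ 2 (mod 61), and since 51⁻¹ ≡ 6 (mod 61), t ≡ 12. Hence x ≡ 451080 + 612125·12 = 7796580 (mod 37339625).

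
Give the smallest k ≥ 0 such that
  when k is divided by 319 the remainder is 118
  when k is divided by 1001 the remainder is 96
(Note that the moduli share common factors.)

15111

Combine the congruences pairwise.
gcd(319, 1001) = 11 and 11 | (96 − 118), so the pair is consistent; merging gives k ≡ 15111 (mod 29029), where 29029 = lcm(319, 1001).
The solution is unique modulo lcm(319, 1001) = 29029.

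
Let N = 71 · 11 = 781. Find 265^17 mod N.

518

Mod 71: 265 ≡ 52; 52^17 ≡ 21 (mod 71).
Mod 11: 265 ≡ 1; by Fermat, exponent reduces to 17 mod 10 = 7; 1^7 ≡ 1 (mod 11).
Combine by CRT: x ≡ 21 (mod 71), x ≡ 1 (mod 11) ⇒ x ≡ 518 (mod 781).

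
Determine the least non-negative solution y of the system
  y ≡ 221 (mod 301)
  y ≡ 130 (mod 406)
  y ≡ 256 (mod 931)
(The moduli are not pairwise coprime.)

69150

gcd(301, 406) = 7 and 7 | (130 − 221), so the pair is consistent; merging gives y ≡ 16776 (mod 17458), where 17458 = lcm(301, 406).
gcd(17458, 931) = 7 and 7 | (256 − 16776), so the pair is consistent; merging gives y ≡ 69150 (mod 2321914), where 2321914 = lcm(17458, 931).
The solution is unique modulo lcm(301, 406, 931) = 2321914.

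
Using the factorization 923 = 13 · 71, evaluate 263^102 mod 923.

Mod 13: 263 ≡ 3; by Fermat, exponent reduces to 102 mod 12 = 6; 3^6 ≡ 1 (mod 13).
Mod 71: 263 ≡ 50; by Fermat, exponent reduces to 102 mod 70 = 32; 50^32 ≡ 16 (mod 71).
Combine by CRT: x ≡ 1 (mod 13), x ≡ 16 (mod 71) ⇒ x ≡ 300 (mod 923).

300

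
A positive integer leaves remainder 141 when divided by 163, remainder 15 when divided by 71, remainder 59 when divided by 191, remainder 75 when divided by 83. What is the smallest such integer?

The moduli are pairwise coprime; N = 163·71·191·83 = 183466769.
N/163 = 1125563; 1125563 ≡ 48 (mod 163); 48·17 ≡ 1, so inverse 17.
N/71 = 2584039; 2584039 ≡ 65 (mod 71); 65·59 ≡ 1, so inverse 59.
N/191 = 960559; 960559 ≡ 20 (mod 191); 20·86 ≡ 1, so inverse 86.
N/83 = 2210443; 2210443 ≡ 70 (mod 83); 70·51 ≡ 1, so inverse 51.
k ≡ 141·1125563·17 + 15·2584039·59 + 59·960559·86 + 75·2210443·51 = 18313669867.
18313669867 mod 183466769 = 150459736.

150459736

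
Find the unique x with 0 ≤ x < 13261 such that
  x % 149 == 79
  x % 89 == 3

From x ≡ 79 (mod 149) write x = 79 + 149t. Substituting into x ≡ 3 (mod 89) gives 149t ≡ 13 (mod 89), and since 60⁻¹ ≡ 46 (mod 89), t ≡ 64. Hence x ≡ 79 + 149·64 = 9615 (mod 13261).

9615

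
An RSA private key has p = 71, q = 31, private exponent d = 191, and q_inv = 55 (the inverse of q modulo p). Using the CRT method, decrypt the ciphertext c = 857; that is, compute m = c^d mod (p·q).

999

d_p = d mod (p−1) = 191 mod 70 = 51; d_q = d mod (q−1) = 11.
m₁ = c^(d_p) mod p: c ≡ 5 (mod 71), and 5^51 mod 71 = 5.
m₂ = c^(d_q) mod q: c ≡ 20 (mod 31), and 20^11 mod 31 = 7.
h = q_inv·(m₁ − m₂) mod p = 55·(5 − 7) mod 71 = 32.
m = m₂ + h·q = 7 + 32·31 = 999.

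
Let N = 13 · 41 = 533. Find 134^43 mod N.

511

Mod 13: 134 ≡ 4; by Fermat, exponent reduces to 43 mod 12 = 7; 4^7 ≡ 4 (mod 13).
Mod 41: 134 ≡ 11; by Fermat, exponent reduces to 43 mod 40 = 3; 11^3 ≡ 19 (mod 41).
Combine by CRT: x ≡ 4 (mod 13), x ≡ 19 (mod 41) ⇒ x ≡ 511 (mod 533).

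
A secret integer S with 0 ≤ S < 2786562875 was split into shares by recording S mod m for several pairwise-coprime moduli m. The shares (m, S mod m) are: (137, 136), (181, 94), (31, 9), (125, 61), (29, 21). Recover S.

From S ≡ 136 (mod 137) write S = 136 + 137t. Substituting into S ≡ 94 (mod 181) gives 137t ≡ 139 (mod 181), and since 137⁻¹ ≡ 37 (mod 181), t ≡ 75. Hence S ≡ 136 + 137·75 = 10411 (mod 24797).
From S ≡ 10411 (mod 24797) write S = 10411 + 24797t. Substituting into S ≡ 9 (mod 31) gives 24797t ≡ 14 (mod 31), and since 28⁻¹ ≡ 10 (mod 31), t ≡ 16. Hence S ≡ 10411 + 24797·16 = 407163 (mod 768707).
From S ≡ 407163 (mod 768707) write S = 407163 + 768707t. Substituting into S ≡ 61 (mod 125) gives 768707t ≡ 23 (mod 125), and since 82⁻¹ ≡ 93 (mod 125), t ≡ 14. Hence S ≡ 407163 + 768707·14 = 11169061 (mod 96088375).
From S ≡ 11169061 (mod 96088375) write S = 11169061 + 96088375t. Substituting into S ≡ 21 (mod 29) gives 96088375t ≡ 20 (mod 29), and since 7⁻¹ ≡ 25 (mod 29), t ≡ 7. Hence S ≡ 11169061 + 96088375·7 = 683787686 (mod 2786562875).

683787686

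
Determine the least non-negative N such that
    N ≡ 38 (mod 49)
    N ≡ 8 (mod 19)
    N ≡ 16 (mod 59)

6506

From N ≡ 38 (mod 49) write N = 38 + 49t. Substituting into N ≡ 8 (mod 19) gives 49t ≡ 8 (mod 19), and since 11⁻¹ ≡ 7 (mod 19), t ≡ 18. Hence N ≡ 38 + 49·18 = 920 (mod 931).
From N ≡ 920 (mod 931) write N = 920 + 931t. Substituting into N ≡ 16 (mod 59) gives 931t ≡ 40 (mod 59), and since 46⁻¹ ≡ 9 (mod 59), t ≡ 6. Hence N ≡ 920 + 931·6 = 6506 (mod 54929).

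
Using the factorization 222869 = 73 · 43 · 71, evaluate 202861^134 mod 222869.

Mod 73: 202861 ≡ 67; by Fermat, exponent reduces to 134 mod 72 = 62; 67^62 ≡ 41 (mod 73).
Mod 43: 202861 ≡ 30; by Fermat, exponent reduces to 134 mod 42 = 8; 30^8 ≡ 38 (mod 43).
Mod 71: 202861 ≡ 14; by Fermat, exponent reduces to 134 mod 70 = 64; 14^64 ≡ 5 (mod 71).
Combine by CRT: x ≡ 41 (mod 73), x ≡ 38 (mod 43), x ≡ 5 (mod 71) ⇒ x ≡ 71289 (mod 222869).

71289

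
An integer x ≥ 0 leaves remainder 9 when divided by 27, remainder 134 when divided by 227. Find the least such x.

From x ≡ 9 (mod 27) write x = 9 + 27t. Substituting into x ≡ 134 (mod 227) gives 27t ≡ 125 (mod 227), and since 27⁻¹ ≡ 185 (mod 227), t ≡ 198. Hence x ≡ 9 + 27·198 = 5355 (mod 6129).

5355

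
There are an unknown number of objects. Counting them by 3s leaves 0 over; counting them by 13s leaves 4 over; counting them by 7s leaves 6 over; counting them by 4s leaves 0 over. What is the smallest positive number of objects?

The moduli are pairwise coprime; M = 3·13·7·4 = 1092.
M/3 = 364; 364 ≡ 1 (mod 3), inverse 1.
M/13 = 84; 84 ≡ 6 (mod 13); 6·11 ≡ 1, so inverse 11.
M/7 = 156; 156 ≡ 2 (mod 7); 2·4 ≡ 1, so inverse 4.
M/4 = 273; 273 ≡ 1 (mod 4), inverse 1.
N ≡ 0·364·1 + 4·84·11 + 6·156·4 + 0·273·1 = 7440.
7440 mod 1092 = 888.

888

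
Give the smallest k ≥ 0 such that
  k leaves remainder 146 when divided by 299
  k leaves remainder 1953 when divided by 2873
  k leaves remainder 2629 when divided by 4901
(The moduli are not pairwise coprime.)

gcd(299, 2873) = 13 and 13 | (1953 − 146), so the pair is consistent; merging gives k ≡ 53667 (mod 66079), where 66079 = lcm(299, 2873).
gcd(66079, 4901) = 169 and 169 | (2629 − 53667), so the pair is consistent; merging gives k ≡ 1639563 (mod 1916291), where 1916291 = lcm(66079, 4901).
The solution is unique modulo lcm(299, 2873, 4901) = 1916291.

1639563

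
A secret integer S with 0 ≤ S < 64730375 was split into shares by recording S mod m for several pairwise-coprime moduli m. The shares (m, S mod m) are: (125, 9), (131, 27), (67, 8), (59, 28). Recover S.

The moduli are pairwise coprime; N = 125·131·67·59 = 64730375.
N/125 = 517843; 517843 ≡ 93 (mod 125); 93·82 ≡ 1, so inverse 82.
N/131 = 494125; 494125 ≡ 124 (mod 131); 124·56 ≡ 1, so inverse 56.
N/67 = 966125; 966125 ≡ 52 (mod 67); 52·58 ≡ 1, so inverse 58.
N/59 = 1097125; 1097125 ≡ 20 (mod 59); 20·3 ≡ 1, so inverse 3.
S ≡ 9·517843·82 + 27·494125·56 + 8·966125·58 + 28·1097125·3 = 1669725634.
1669725634 mod 64730375 = 51466259.

51466259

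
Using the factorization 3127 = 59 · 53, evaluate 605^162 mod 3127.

979

Mod 59: 605 ≡ 15; by Fermat, exponent reduces to 162 mod 58 = 46; 15^46 ≡ 35 (mod 59).
Mod 53: 605 ≡ 22; by Fermat, exponent reduces to 162 mod 52 = 6; 22^6 ≡ 25 (mod 53).
Combine by CRT: x ≡ 35 (mod 59), x ≡ 25 (mod 53) ⇒ x ≡ 979 (mod 3127).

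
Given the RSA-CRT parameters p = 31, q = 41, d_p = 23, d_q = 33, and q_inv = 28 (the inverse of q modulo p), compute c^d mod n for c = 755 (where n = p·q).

880

m₁ = c^(d_p) mod p: c ≡ 11 (mod 31), and 11^23 mod 31 = 12.
m₂ = c^(d_q) mod q: c ≡ 17 (mod 41), and 17^33 mod 41 = 19.
h = q_inv·(m₁ − m₂) mod p = 28·(12 − 19) mod 31 = 21.
m = m₂ + h·q = 19 + 21·41 = 880.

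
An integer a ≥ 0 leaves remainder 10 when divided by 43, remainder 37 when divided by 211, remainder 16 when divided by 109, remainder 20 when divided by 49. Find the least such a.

From a ≡ 10 (mod 43) write a = 10 + 43t. Substituting into a ≡ 37 (mod 211) gives 43t ≡ 27 (mod 211), and since 43⁻¹ ≡ 54 (mod 211), t ≡ 192. Hence a ≡ 10 + 43·192 = 8266 (mod 9073).
From a ≡ 8266 (mod 9073) write a = 8266 + 9073t. Substituting into a ≡ 16 (mod 109) gives 9073t ≡ 34 (mod 109), and since 26⁻¹ ≡ 21 (mod 109), t ≡ 60. Hence a ≡ 8266 + 9073·60 = 552646 (mod 988957).
From a ≡ 552646 (mod 988957) write a = 552646 + 988957t. Substituting into a ≡ 20 (mod 49) gives 988957t ≡ 45 (mod 49), and since 39⁻¹ ≡ 44 (mod 49), t ≡ 20. Hence a ≡ 552646 + 988957·20 = 20331786 (mod 48458893).

20331786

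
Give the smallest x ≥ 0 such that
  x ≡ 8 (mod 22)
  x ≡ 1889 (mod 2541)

gcd(22, 2541) = 11 and 11 | (1889 − 8), so the pair is consistent; merging gives x ≡ 4430 (mod 5082), where 5082 = lcm(22, 2541).
The solution is unique modulo lcm(22, 2541) = 5082.

4430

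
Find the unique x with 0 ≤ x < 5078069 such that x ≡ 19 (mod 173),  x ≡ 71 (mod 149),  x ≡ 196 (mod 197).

1834857

The moduli are pairwise coprime; N = 173·149·197 = 5078069.
N/173 = 29353; 29353 ≡ 116 (mod 173); 116·88 ≡ 1, so inverse 88.
N/149 = 34081; 34081 ≡ 109 (mod 149); 109·108 ≡ 1, so inverse 108.
N/197 = 25777; 25777 ≡ 167 (mod 197); 167·151 ≡ 1, so inverse 151.
x ≡ 19·29353·88 + 71·34081·108 + 196·25777·151 = 1073307416.
1073307416 mod 5078069 = 1834857.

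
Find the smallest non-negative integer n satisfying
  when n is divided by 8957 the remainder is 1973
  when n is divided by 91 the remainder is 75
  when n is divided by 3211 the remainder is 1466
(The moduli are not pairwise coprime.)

987243

Combine the congruences pairwise.
gcd(8957, 91) = 13 and 13 | (75 − 1973), so the pair is consistent; merging gives n ≡ 46758 (mod 62699), where 62699 = lcm(8957, 91).
gcd(62699, 3211) = 169 and 169 | (1466 − 46758), so the pair is consistent; merging gives n ≡ 987243 (mod 1191281), where 1191281 = lcm(62699, 3211).
The solution is unique modulo lcm(8957, 91, 3211) = 1191281.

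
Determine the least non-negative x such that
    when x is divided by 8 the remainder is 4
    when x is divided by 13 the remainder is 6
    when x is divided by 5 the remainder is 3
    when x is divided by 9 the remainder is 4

1228

The moduli are pairwise coprime; N = 8·13·5·9 = 4680.
N/8 = 585; 585 ≡ 1 (mod 8), inverse 1.
N/13 = 360; 360 ≡ 9 (mod 13); 9·3 ≡ 1, so inverse 3.
N/5 = 936; 936 ≡ 1 (mod 5), inverse 1.
N/9 = 520; 520 ≡ 7 (mod 9); 7·4 ≡ 1, so inverse 4.
x ≡ 4·585·1 + 6·360·3 + 3·936·1 + 4·520·4 = 19948.
19948 mod 4680 = 1228.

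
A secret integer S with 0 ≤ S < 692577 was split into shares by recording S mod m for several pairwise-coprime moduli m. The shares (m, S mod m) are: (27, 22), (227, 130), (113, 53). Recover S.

From S ≡ 22 (mod 27) write S = 22 + 27t. Substituting into S ≡ 130 (mod 227) gives 27t ≡ 108 (mod 227), and since 27⁻¹ ≡ 185 (mod 227), t ≡ 4. Hence S ≡ 22 + 27·4 = 130 (mod 6129).
From S ≡ 130 (mod 6129) write S = 130 + 6129t. Substituting into S ≡ 53 (mod 113) gives 6129t ≡ 36 (mod 113), and since 27⁻¹ ≡ 67 (mod 113), t ≡ 39. Hence S ≡ 130 + 6129·39 = 239161 (mod 692577).

239161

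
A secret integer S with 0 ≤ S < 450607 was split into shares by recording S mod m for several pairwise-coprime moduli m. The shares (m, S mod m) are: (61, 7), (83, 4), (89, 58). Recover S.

The moduli are pairwise coprime; N = 61·83·89 = 450607.
N/61 = 7387; 7387 ≡ 6 (mod 61); 6·51 ≡ 1, so inverse 51.
N/83 = 5429; 5429 ≡ 34 (mod 83); 34·22 ≡ 1, so inverse 22.
N/89 = 5063; 5063 ≡ 79 (mod 89); 79·80 ≡ 1, so inverse 80.
S ≡ 7·7387·51 + 4·5429·22 + 58·5063·80 = 26607231.
26607231 mod 450607 = 21418.

21418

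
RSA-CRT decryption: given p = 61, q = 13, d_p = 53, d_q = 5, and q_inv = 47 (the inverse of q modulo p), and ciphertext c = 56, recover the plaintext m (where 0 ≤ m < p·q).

530

m₁ = c^(d_p) mod p: c ≡ 56 (mod 61), and 56^53 mod 61 = 42.
m₂ = c^(d_q) mod q: c ≡ 4 (mod 13), and 4^5 mod 13 = 10.
h = q_inv·(m₁ − m₂) mod p = 47·(42 − 10) mod 61 = 40.
m = m₂ + h·q = 10 + 40·13 = 530.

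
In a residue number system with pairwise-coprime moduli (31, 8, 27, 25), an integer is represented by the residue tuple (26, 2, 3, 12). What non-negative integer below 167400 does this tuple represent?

Combine the congruences pairwise.
From x ≡ 26 (mod 31) write x = 26 + 31t. Substituting into x ≡ 2 (mod 8) gives 31t ≡ 0 (mod 8), and since 7⁻¹ ≡ 7 (mod 8), t ≡ 0. Hence x ≡ 26 + 31·0 = 26 (mod 248).
From x ≡ 26 (mod 248) write x = 26 + 248t. Substituting into x ≡ 3 (mod 27) gives 248t ≡ 4 (mod 27), and since 5⁻¹ ≡ 11 (mod 27), t ≡ 17. Hence x ≡ 26 + 248·17 = 4242 (mod 6696).
From x ≡ 4242 (mod 6696) write x = 4242 + 6696t. Substituting into x ≡ 12 (mod 25) gives 6696t ≡ 20 (mod 25), and since 21⁻¹ ≡ 6 (mod 25), t ≡ 20. Hence x ≡ 4242 + 6696·20 = 138162 (mod 167400).

138162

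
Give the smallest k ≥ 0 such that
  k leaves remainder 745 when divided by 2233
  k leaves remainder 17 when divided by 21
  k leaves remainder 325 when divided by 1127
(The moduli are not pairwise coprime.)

Combine the congruences pairwise.
gcd(2233, 21) = 7 and 7 | (17 − 745), so the pair is consistent; merging gives k ≡ 2978 (mod 6699), where 6699 = lcm(2233, 21).
gcd(6699, 1127) = 7 and 7 | (325 − 2978), so the pair is consistent; merging gives k ≡ 404918 (mod 1078539), where 1078539 = lcm(6699, 1127).
The solution is unique modulo lcm(2233, 21, 1127) = 1078539.

404918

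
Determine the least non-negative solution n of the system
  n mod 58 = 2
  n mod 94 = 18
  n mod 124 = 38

66006

Combine the congruences pairwise.
gcd(58, 94) = 2 and 2 | (18 − 2), so the pair is consistent; merging gives n ≡ 582 (mod 2726), where 2726 = lcm(58, 94).
gcd(2726, 124) = 2 and 2 | (38 − 582), so the pair is consistent; merging gives n ≡ 66006 (mod 169012), where 169012 = lcm(2726, 124).
The solution is unique modulo lcm(58, 94, 124) = 169012.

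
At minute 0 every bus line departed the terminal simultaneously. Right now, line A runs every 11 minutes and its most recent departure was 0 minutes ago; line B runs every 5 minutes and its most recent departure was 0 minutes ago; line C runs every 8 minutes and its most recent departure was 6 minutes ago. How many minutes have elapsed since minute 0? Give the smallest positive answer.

110

From t ≡ 0 (mod 11) write t = 0 + 11s. Substituting into t ≡ 0 (mod 5) gives 11s ≡ 0 (mod 5), and since 1⁻¹ ≡ 1 (mod 5), s ≡ 0. Hence t ≡ 0 + 11·0 = 0 (mod 55).
From t ≡ 0 (mod 55) write t = 0 + 55s. Substituting into t ≡ 6 (mod 8) gives 55s ≡ 6 (mod 8), and since 7⁻¹ ≡ 7 (mod 8), s ≡ 2. Hence t ≡ 0 + 55·2 = 110 (mod 440).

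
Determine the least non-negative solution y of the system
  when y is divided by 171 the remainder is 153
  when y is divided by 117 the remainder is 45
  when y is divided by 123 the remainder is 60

Combine the congruences pairwise.
gcd(171, 117) = 9 and 9 | (45 − 153), so the pair is consistent; merging gives y ≡ 2034 (mod 2223), where 2223 = lcm(171, 117).
gcd(2223, 123) = 3 and 3 | (60 − 2034), so the pair is consistent; merging gives y ≡ 30933 (mod 91143), where 91143 = lcm(2223, 123).
The solution is unique modulo lcm(171, 117, 123) = 91143.

30933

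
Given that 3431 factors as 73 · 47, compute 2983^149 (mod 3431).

Mod 73: 2983 ≡ 63; by Fermat, exponent reduces to 149 mod 72 = 5; 63^5 ≡ 10 (mod 73).
Mod 47: 2983 ≡ 22; by Fermat, exponent reduces to 149 mod 46 = 11; 22^11 ≡ 19 (mod 47).
Combine by CRT: x ≡ 10 (mod 73), x ≡ 19 (mod 47) ⇒ x ≡ 959 (mod 3431).

959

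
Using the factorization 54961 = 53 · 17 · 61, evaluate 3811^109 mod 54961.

Mod 53: 3811 ≡ 48; by Fermat, exponent reduces to 109 mod 52 = 5; 48^5 ≡ 2 (mod 53).
Mod 17: 3811 ≡ 3; by Fermat, exponent reduces to 109 mod 16 = 13; 3^13 ≡ 12 (mod 17).
Mod 61: 3811 ≡ 29; by Fermat, exponent reduces to 109 mod 60 = 49; 29^49 ≡ 29 (mod 61).
Combine by CRT: x ≡ 2 (mod 53), x ≡ 12 (mod 17), x ≡ 29 (mod 61) ⇒ x ≡ 15584 (mod 54961).

15584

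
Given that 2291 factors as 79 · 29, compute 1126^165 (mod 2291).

Mod 79: 1126 ≡ 20; by Fermat, exponent reduces to 165 mod 78 = 9; 20^9 ≡ 18 (mod 79).
Mod 29: 1126 ≡ 24; by Fermat, exponent reduces to 165 mod 28 = 25; 24^25 ≡ 16 (mod 29).
Combine by CRT: x ≡ 18 (mod 79), x ≡ 16 (mod 29) ⇒ x ≡ 1756 (mod 2291).

1756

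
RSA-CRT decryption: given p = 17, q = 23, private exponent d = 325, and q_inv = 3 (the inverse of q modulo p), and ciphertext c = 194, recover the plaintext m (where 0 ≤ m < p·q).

d_p = d mod (p−1) = 325 mod 16 = 5; d_q = d mod (q−1) = 17.
m₁ = c^(d_p) mod p: c ≡ 7 (mod 17), and 7^5 mod 17 = 11.
m₂ = c^(d_q) mod q: c ≡ 10 (mod 23), and 10^17 mod 23 = 17.
h = q_inv·(m₁ − m₂) mod p = 3·(11 − 17) mod 17 = 16.
m = m₂ + h·q = 17 + 16·23 = 385.

385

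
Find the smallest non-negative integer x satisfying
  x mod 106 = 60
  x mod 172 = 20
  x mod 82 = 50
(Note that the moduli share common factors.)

Combine the congruences pairwise.
gcd(106, 172) = 2 and 2 | (20 − 60), so the pair is consistent; merging gives x ≡ 8964 (mod 9116), where 9116 = lcm(106, 172).
gcd(9116, 82) = 2 and 2 | (50 − 8964), so the pair is consistent; merging gives x ≡ 291560 (mod 373756), where 373756 = lcm(9116, 82).
The solution is unique modulo lcm(106, 172, 82) = 373756.

291560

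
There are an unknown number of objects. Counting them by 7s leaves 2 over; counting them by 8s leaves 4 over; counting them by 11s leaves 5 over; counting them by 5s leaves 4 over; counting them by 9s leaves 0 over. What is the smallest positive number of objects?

The moduli are pairwise coprime; M = 7·8·11·5·9 = 27720.
M/7 = 3960; 3960 ≡ 5 (mod 7); 5·3 ≡ 1, so inverse 3.
M/8 = 3465; 3465 ≡ 1 (mod 8), inverse 1.
M/11 = 2520; 2520 ≡ 1 (mod 11), inverse 1.
M/5 = 5544; 5544 ≡ 4 (mod 5); 4·4 ≡ 1, so inverse 4.
M/9 = 3080; 3080 ≡ 2 (mod 9); 2·5 ≡ 1, so inverse 5.
N ≡ 2·3960·3 + 4·3465·1 + 5·2520·1 + 4·5544·4 + 0·3080·5 = 138924.
138924 mod 27720 = 324.

324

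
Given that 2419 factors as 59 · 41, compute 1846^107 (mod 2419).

616

Mod 59: 1846 ≡ 17; by Fermat, exponent reduces to 107 mod 58 = 49; 17^49 ≡ 26 (mod 59).
Mod 41: 1846 ≡ 1; by Fermat, exponent reduces to 107 mod 40 = 27; 1^27 ≡ 1 (mod 41).
Combine by CRT: x ≡ 26 (mod 59), x ≡ 1 (mod 41) ⇒ x ≡ 616 (mod 2419).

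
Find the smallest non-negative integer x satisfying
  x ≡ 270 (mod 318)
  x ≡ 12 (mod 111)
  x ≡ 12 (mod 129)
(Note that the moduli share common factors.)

gcd(318, 111) = 3 and 3 | (12 − 270), so the pair is consistent; merging gives x ≡ 10446 (mod 11766), where 11766 = lcm(318, 111).
gcd(11766, 129) = 3 and 3 | (12 − 10446), so the pair is consistent; merging gives x ≡ 410490 (mod 505938), where 505938 = lcm(11766, 129).
The solution is unique modulo lcm(318, 111, 129) = 505938.

410490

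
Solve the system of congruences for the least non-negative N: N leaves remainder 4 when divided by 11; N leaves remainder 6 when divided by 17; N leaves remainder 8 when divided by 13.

125

Combine the congruences pairwise.
From N ≡ 4 (mod 11) write N = 4 + 11t. Substituting into N ≡ 6 (mod 17) gives 11t ≡ 2 (mod 17), and since 11⁻¹ ≡ 14 (mod 17), t ≡ 11. Hence N ≡ 4 + 11·11 = 125 (mod 187).
From N ≡ 125 (mod 187) write N = 125 + 187t. Substituting into N ≡ 8 (mod 13) gives 187t ≡ 0 (mod 13), and since 5⁻¹ ≡ 8 (mod 13), t ≡ 0. Hence N ≡ 125 + 187·0 = 125 (mod 2431).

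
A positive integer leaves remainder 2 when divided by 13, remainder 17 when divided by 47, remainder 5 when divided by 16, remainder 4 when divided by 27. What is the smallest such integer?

From k ≡ 2 (mod 13) write k = 2 + 13t. Substituting into k ≡ 17 (mod 47) gives 13t ≡ 15 (mod 47), and since 13⁻¹ ≡ 29 (mod 47), t ≡ 12. Hence k ≡ 2 + 13·12 = 158 (mod 611).
From k ≡ 158 (mod 611) write k = 158 + 611t. Substituting into k ≡ 5 (mod 16) gives 611t ≡ 7 (mod 16), and since 3⁻¹ ≡ 11 (mod 16), t ≡ 13. Hence k ≡ 158 + 611·13 = 8101 (mod 9776).
From k ≡ 8101 (mod 9776) write k = 8101 + 9776t. Substituting into k ≡ 4 (mod 27) gives 9776t ≡ 3 (mod 27), and since 2⁻¹ ≡ 14 (mod 27), t ≡ 15. Hence k ≡ 8101 + 9776·15 = 154741 (mod 263952).

154741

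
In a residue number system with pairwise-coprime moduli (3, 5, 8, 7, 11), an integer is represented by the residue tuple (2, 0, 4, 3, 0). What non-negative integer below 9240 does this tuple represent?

6380

From x ≡ 2 (mod 3) write x = 2 + 3t. Substituting into x ≡ 0 (mod 5) gives 3t ≡ 3 (mod 5), and since 3⁻¹ ≡ 2 (mod 5), t ≡ 1. Hence x ≡ 2 + 3·1 = 5 (mod 15).
From x ≡ 5 (mod 15) write x = 5 + 15t. Substituting into x ≡ 4 (mod 8) gives 15t ≡ 7 (mod 8), and since 7⁻¹ ≡ 7 (mod 8), t ≡ 1. Hence x ≡ 5 + 15·1 = 20 (mod 120).
From x ≡ 20 (mod 120) write x = 20 + 120t. Substituting into x ≡ 3 (mod 7) gives 120t ≡ 4 (mod 7), and since 1⁻¹ ≡ 1 (mod 7), t ≡ 4. Hence x ≡ 20 + 120·4 = 500 (mod 840).
From x ≡ 500 (mod 840) write x = 500 + 840t. Substituting into x ≡ 0 (mod 11) gives 840t ≡ 6 (mod 11), and since 4⁻¹ ≡ 3 (mod 11), t ≡ 7. Hence x ≡ 500 + 840·7 = 6380 (mod 9240).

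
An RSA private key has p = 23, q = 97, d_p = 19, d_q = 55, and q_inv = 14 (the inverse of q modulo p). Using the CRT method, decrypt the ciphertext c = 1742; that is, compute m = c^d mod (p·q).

m₁ = c^(d_p) mod p: c ≡ 17 (mod 23), and 17^19 mod 23 = 5.
m₂ = c^(d_q) mod q: c ≡ 93 (mod 97), and 93^55 mod 97 = 9.
h = q_inv·(m₁ − m₂) mod p = 14·(5 − 9) mod 23 = 13.
m = m₂ + h·q = 9 + 13·97 = 1270.

1270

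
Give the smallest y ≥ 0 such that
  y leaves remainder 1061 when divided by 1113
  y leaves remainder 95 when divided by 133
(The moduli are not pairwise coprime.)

3287

Combine the congruences pairwise.
gcd(1113, 133) = 7 and 7 | (95 − 1061), so the pair is consistent; merging gives y ≡ 3287 (mod 21147), where 21147 = lcm(1113, 133).
The solution is unique modulo lcm(1113, 133) = 21147.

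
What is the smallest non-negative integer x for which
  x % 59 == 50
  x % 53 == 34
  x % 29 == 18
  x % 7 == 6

610700

The moduli are pairwise coprime; N = 59·53·29·7 = 634781.
N/59 = 10759; 10759 ≡ 21 (mod 59); 21·45 ≡ 1, so inverse 45.
N/53 = 11977; 11977 ≡ 52 (mod 53); 52·52 ≡ 1, so inverse 52.
N/29 = 21889; 21889 ≡ 23 (mod 29); 23·24 ≡ 1, so inverse 24.
N/7 = 90683; 90683 ≡ 5 (mod 7); 5·3 ≡ 1, so inverse 3.
x ≡ 50·10759·45 + 34·11977·52 + 18·21889·24 + 6·90683·3 = 56471428.
56471428 mod 634781 = 610700.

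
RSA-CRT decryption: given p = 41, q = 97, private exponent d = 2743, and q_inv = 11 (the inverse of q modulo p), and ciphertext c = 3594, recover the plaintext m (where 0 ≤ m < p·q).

3646

d_p = d mod (p−1) = 2743 mod 40 = 23; d_q = d mod (q−1) = 55.
m₁ = c^(d_p) mod p: c ≡ 27 (mod 41), and 27^23 mod 41 = 38.
m₂ = c^(d_q) mod q: c ≡ 5 (mod 97), and 5^55 mod 97 = 57.
h = q_inv·(m₁ − m₂) mod p = 11·(38 − 57) mod 41 = 37.
m = m₂ + h·q = 57 + 37·97 = 3646.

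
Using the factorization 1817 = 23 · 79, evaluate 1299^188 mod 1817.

Mod 23: 1299 ≡ 11; by Fermat, exponent reduces to 188 mod 22 = 12; 11^12 ≡ 12 (mod 23).
Mod 79: 1299 ≡ 35; by Fermat, exponent reduces to 188 mod 78 = 32; 35^32 ≡ 72 (mod 79).
Combine by CRT: x ≡ 12 (mod 23), x ≡ 72 (mod 79) ⇒ x ≡ 1415 (mod 1817).

1415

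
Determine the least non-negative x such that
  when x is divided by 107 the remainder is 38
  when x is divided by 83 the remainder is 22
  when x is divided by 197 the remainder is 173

The moduli are pairwise coprime; N = 107·83·197 = 1749557.
N/107 = 16351; 16351 ≡ 87 (mod 107); 87·16 ≡ 1, so inverse 16.
N/83 = 21079; 21079 ≡ 80 (mod 83); 80·55 ≡ 1, so inverse 55.
N/197 = 8881; 8881 ≡ 16 (mod 197); 16·37 ≡ 1, so inverse 37.
x ≡ 38·16351·16 + 22·21079·55 + 173·8881·37 = 92294279.
92294279 mod 1749557 = 1317315.

1317315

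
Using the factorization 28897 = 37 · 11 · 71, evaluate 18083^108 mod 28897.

22793

Mod 37: 18083 ≡ 27; since 36 | 108, by Fermat 27^108 ≡ 1 (mod 37).
Mod 11: 18083 ≡ 10; by Fermat, exponent reduces to 108 mod 10 = 8; 10^8 ≡ 1 (mod 11).
Mod 71: 18083 ≡ 49; by Fermat, exponent reduces to 108 mod 70 = 38; 49^38 ≡ 2 (mod 71).
Combine by CRT: x ≡ 1 (mod 37), x ≡ 1 (mod 11), x ≡ 2 (mod 71) ⇒ x ≡ 22793 (mod 28897).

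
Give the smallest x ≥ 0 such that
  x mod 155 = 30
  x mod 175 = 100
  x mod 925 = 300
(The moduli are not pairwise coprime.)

164950

Combine the congruences pairwise.
gcd(155, 175) = 5 and 5 | (100 − 30), so the pair is consistent; merging gives x ≡ 2200 (mod 5425), where 5425 = lcm(155, 175).
gcd(5425, 925) = 25 and 25 | (300 − 2200), so the pair is consistent; merging gives x ≡ 164950 (mod 200725), where 200725 = lcm(5425, 925).
The solution is unique modulo lcm(155, 175, 925) = 200725.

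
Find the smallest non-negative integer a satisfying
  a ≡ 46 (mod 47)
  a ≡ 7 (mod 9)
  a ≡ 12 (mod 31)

The moduli are pairwise coprime; N = 47·9·31 = 13113.
N/47 = 279; 279 ≡ 44 (mod 47); 44·31 ≡ 1, so inverse 31.
N/9 = 1457; 1457 ≡ 8 (mod 9); 8·8 ≡ 1, so inverse 8.
N/31 = 423; 423 ≡ 20 (mod 31); 20·14 ≡ 1, so inverse 14.
a ≡ 46·279·31 + 7·1457·8 + 12·423·14 = 550510.
550510 mod 13113 = 12877.

12877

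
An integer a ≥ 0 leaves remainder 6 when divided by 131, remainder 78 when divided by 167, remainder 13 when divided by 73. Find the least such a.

The moduli are pairwise coprime; N = 131·167·73 = 1597021.
N/131 = 12191; 12191 ≡ 8 (mod 131); 8·82 ≡ 1, so inverse 82.
N/167 = 9563; 9563 ≡ 44 (mod 167); 44·19 ≡ 1, so inverse 19.
N/73 = 21877; 21877 ≡ 50 (mod 73); 50·19 ≡ 1, so inverse 19.
a ≡ 6·12191·82 + 78·9563·19 + 13·21877·19 = 25573957.
25573957 mod 1597021 = 21621.

21621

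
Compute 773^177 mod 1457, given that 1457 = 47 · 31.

1236

Mod 47: 773 ≡ 21; by Fermat, exponent reduces to 177 mod 46 = 39; 21^39 ≡ 14 (mod 47).
Mod 31: 773 ≡ 29; by Fermat, exponent reduces to 177 mod 30 = 27; 29^27 ≡ 27 (mod 31).
Combine by CRT: x ≡ 14 (mod 47), x ≡ 27 (mod 31) ⇒ x ≡ 1236 (mod 1457).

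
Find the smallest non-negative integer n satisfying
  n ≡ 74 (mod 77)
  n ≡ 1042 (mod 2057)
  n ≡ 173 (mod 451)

408328

gcd(77, 2057) = 11 and 11 | (1042 − 74), so the pair is consistent; merging gives n ≡ 5156 (mod 14399), where 14399 = lcm(77, 2057).
gcd(14399, 451) = 11 and 11 | (173 − 5156), so the pair is consistent; merging gives n ≡ 408328 (mod 590359), where 590359 = lcm(14399, 451).
The solution is unique modulo lcm(77, 2057, 451) = 590359.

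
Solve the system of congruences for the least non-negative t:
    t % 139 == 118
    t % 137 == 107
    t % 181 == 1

The moduli are pairwise coprime; N = 139·137·181 = 3446783.
N/139 = 24797; 24797 ≡ 55 (mod 139); 55·91 ≡ 1, so inverse 91.
N/137 = 25159; 25159 ≡ 88 (mod 137); 88·123 ≡ 1, so inverse 123.
N/181 = 19043; 19043 ≡ 38 (mod 181); 38·81 ≡ 1, so inverse 81.
t ≡ 118·24797·91 + 107·25159·123 + 1·19043·81 = 598930268.
598930268 mod 3446783 = 2636809.

2636809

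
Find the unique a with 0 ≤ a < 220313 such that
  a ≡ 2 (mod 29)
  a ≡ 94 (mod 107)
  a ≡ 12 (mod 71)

218053

The moduli are pairwise coprime; N = 29·107·71 = 220313.
N/29 = 7597; 7597 ≡ 28 (mod 29); 28·28 ≡ 1, so inverse 28.
N/107 = 2059; 2059 ≡ 26 (mod 107); 26·70 ≡ 1, so inverse 70.
N/71 = 3103; 3103 ≡ 50 (mod 71); 50·27 ≡ 1, so inverse 27.
a ≡ 2·7597·28 + 94·2059·70 + 12·3103·27 = 14979024.
14979024 mod 220313 = 218053.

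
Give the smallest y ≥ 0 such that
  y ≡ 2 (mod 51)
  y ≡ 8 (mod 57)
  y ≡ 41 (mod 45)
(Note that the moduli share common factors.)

gcd(51, 57) = 3 and 3 | (8 − 2), so the pair is consistent; merging gives y ≡ 920 (mod 969), where 969 = lcm(51, 57).
gcd(969, 45) = 3 and 3 | (41 − 920), so the pair is consistent; merging gives y ≡ 14486 (mod 14535), where 14535 = lcm(969, 45).
The solution is unique modulo lcm(51, 57, 45) = 14535.

14486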